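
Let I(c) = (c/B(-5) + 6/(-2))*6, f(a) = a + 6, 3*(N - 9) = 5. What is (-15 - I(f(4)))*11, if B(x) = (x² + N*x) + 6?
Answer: 4191/67 ≈ 62.552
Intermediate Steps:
N = 32/3 (N = 9 + (⅓)*5 = 9 + 5/3 = 32/3 ≈ 10.667)
B(x) = 6 + x² + 32*x/3 (B(x) = (x² + 32*x/3) + 6 = 6 + x² + 32*x/3)
f(a) = 6 + a
I(c) = -18 - 18*c/67 (I(c) = (c/(6 + (-5)² + (32/3)*(-5)) + 6/(-2))*6 = (c/(6 + 25 - 160/3) + 6*(-½))*6 = (c/(-67/3) - 3)*6 = (c*(-3/67) - 3)*6 = (-3*c/67 - 3)*6 = (-3 - 3*c/67)*6 = -18 - 18*c/67)
(-15 - I(f(4)))*11 = (-15 - (-18 - 18*(6 + 4)/67))*11 = (-15 - (-18 - 18/67*10))*11 = (-15 - (-18 - 180/67))*11 = (-15 - 1*(-1386/67))*11 = (-15 + 1386/67)*11 = (381/67)*11 = 4191/67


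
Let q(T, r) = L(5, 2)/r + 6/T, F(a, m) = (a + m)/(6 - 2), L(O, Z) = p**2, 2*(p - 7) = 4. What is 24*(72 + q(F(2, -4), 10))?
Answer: 8172/5 ≈ 1634.4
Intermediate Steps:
p = 9 (p = 7 + (1/2)*4 = 7 + 2 = 9)
L(O, Z) = 81 (L(O, Z) = 9**2 = 81)
F(a, m) = a/4 + m/4 (F(a, m) = (a + m)/4 = (a + m)*(1/4) = a/4 + m/4)
q(T, r) = 6/T + 81/r (q(T, r) = 81/r + 6/T = 6/T + 81/r)
24*(72 + q(F(2, -4), 10)) = 24*(72 + (6/((1/4)*2 + (1/4)*(-4)) + 81/10)) = 24*(72 + (6/(1/2 - 1) + 81*(1/10))) = 24*(72 + (6/(-1/2) + 81/10)) = 24*(72 + (6*(-2) + 81/10)) = 24*(72 + (-12 + 81/10)) = 24*(72 - 39/10) = 24*(681/10) = 8172/5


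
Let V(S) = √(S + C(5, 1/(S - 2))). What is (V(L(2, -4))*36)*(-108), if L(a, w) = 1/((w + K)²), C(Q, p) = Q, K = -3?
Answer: -3888*√246/7 ≈ -8711.6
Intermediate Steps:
L(a, w) = (-3 + w)⁻² (L(a, w) = 1/((w - 3)²) = 1/((-3 + w)²) = (-3 + w)⁻²)
V(S) = √(5 + S) (V(S) = √(S + 5) = √(5 + S))
(V(L(2, -4))*36)*(-108) = (√(5 + (-3 - 4)⁻²)*36)*(-108) = (√(5 + (-7)⁻²)*36)*(-108) = (√(5 + 1/49)*36)*(-108) = (√(246/49)*36)*(-108) = ((√246/7)*36)*(-108) = (36*√246/7)*(-108) = -3888*√246/7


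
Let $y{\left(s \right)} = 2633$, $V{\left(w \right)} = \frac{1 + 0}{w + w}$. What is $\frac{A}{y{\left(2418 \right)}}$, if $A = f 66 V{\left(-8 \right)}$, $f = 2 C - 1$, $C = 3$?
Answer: $- \frac{165}{21064} \approx -0.0078333$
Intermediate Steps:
$V{\left(w \right)} = \frac{1}{2 w}$ ($V{\left(w \right)} = 1 \frac{1}{2 w} = \frac{1}{2 w}$)
$f = 5$ ($f = 2 \cdot 3 - 1 = 6 - 1 = 5$)
$A = - \frac{165}{8}$ ($A = 5 \cdot 66 \frac{1}{2 \left(-8\right)} = 330 \cdot \frac{1}{2} \left(- \frac{1}{8}\right) = 330 \left(- \frac{1}{16}\right) = - \frac{165}{8} \approx -20.625$)
$\frac{A}{y{\left(2418 \right)}} = - \frac{165}{8 \cdot 2633} = \left(- \frac{165}{8}\right) \frac{1}{2633} = - \frac{165}{21064}$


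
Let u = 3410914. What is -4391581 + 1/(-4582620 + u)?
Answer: -5145641807187/1171706 ≈ -4.3916e+6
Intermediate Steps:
-4391581 + 1/(-4582620 + u) = -4391581 + 1/(-4582620 + 3410914) = -4391581 + 1/(-1171706) = -4391581 - 1/1171706 = -5145641807187/1171706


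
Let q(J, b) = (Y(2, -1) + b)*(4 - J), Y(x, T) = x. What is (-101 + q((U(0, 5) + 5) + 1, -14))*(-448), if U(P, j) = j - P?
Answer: 7616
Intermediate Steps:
q(J, b) = (2 + b)*(4 - J)
(-101 + q((U(0, 5) + 5) + 1, -14))*(-448) = (-101 + (8 - 2*(((5 - 1*0) + 5) + 1) + 4*(-14) - 1*(((5 - 1*0) + 5) + 1)*(-14)))*(-448) = (-101 + (8 - 2*(((5 + 0) + 5) + 1) - 56 - 1*(((5 + 0) + 5) + 1)*(-14)))*(-448) = (-101 + (8 - 2*((5 + 5) + 1) - 56 - 1*((5 + 5) + 1)*(-14)))*(-448) = (-101 + (8 - 2*(10 + 1) - 56 - 1*(10 + 1)*(-14)))*(-448) = (-101 + (8 - 2*11 - 56 - 1*11*(-14)))*(-448) = (-101 + (8 - 22 - 56 + 154))*(-448) = (-101 + 84)*(-448) = -17*(-448) = 7616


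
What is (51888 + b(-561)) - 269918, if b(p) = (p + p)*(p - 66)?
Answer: 485464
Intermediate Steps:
b(p) = 2*p*(-66 + p) (b(p) = (2*p)*(-66 + p) = 2*p*(-66 + p))
(51888 + b(-561)) - 269918 = (51888 + 2*(-561)*(-66 - 561)) - 269918 = (51888 + 2*(-561)*(-627)) - 269918 = (51888 + 703494) - 269918 = 755382 - 269918 = 485464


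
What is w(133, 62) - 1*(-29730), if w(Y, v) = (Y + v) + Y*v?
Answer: 38171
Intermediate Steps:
w(Y, v) = Y + v + Y*v
w(133, 62) - 1*(-29730) = (133 + 62 + 133*62) - 1*(-29730) = (133 + 62 + 8246) + 29730 = 8441 + 29730 = 38171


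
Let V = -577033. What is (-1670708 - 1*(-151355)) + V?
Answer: -2096386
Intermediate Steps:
(-1670708 - 1*(-151355)) + V = (-1670708 - 1*(-151355)) - 577033 = (-1670708 + 151355) - 577033 = -1519353 - 577033 = -2096386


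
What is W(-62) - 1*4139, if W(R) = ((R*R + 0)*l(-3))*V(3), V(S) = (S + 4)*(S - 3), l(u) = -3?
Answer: -4139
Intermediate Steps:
V(S) = (-3 + S)*(4 + S) (V(S) = (4 + S)*(-3 + S) = (-3 + S)*(4 + S))
W(R) = 0 (W(R) = ((R*R + 0)*(-3))*(-12 + 3 + 3**2) = ((R**2 + 0)*(-3))*(-12 + 3 + 9) = (R**2*(-3))*0 = -3*R**2*0 = 0)
W(-62) - 1*4139 = 0 - 1*4139 = 0 - 4139 = -4139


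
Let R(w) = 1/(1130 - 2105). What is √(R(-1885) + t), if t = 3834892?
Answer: √145821768261/195 ≈ 1958.3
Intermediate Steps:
R(w) = -1/975 (R(w) = 1/(-975) = -1/975)
√(R(-1885) + t) = √(-1/975 + 3834892) = √(3739019699/975) = √145821768261/195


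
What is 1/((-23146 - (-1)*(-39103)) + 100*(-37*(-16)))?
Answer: -1/3049 ≈ -0.00032798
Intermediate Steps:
1/((-23146 - (-1)*(-39103)) + 100*(-37*(-16))) = 1/((-23146 - 1*39103) + 100*592) = 1/((-23146 - 39103) + 59200) = 1/(-62249 + 59200) = 1/(-3049) = -1/3049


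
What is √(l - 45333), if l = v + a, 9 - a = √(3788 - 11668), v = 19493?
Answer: √(-25831 - 2*I*√1970) ≈ 0.2762 - 160.72*I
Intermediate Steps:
a = 9 - 2*I*√1970 (a = 9 - √(3788 - 11668) = 9 - √(-7880) = 9 - 2*I*√1970 ≈ 9.0 - 88.769*I)
l = 19502 - 2*I*√1970 (l = 19493 + (9 - 2*I*√1970) = 19502 - 2*I*√1970 ≈ 19502.0 - 88.769*I)
√(l - 45333) = √((19502 - 2*I*√1970) - 45333) = √(-25831 - 2*I*√1970)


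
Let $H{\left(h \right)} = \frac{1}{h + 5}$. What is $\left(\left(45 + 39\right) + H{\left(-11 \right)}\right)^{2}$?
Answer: $\frac{253009}{36} \approx 7028.0$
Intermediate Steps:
$H{\left(h \right)} = \frac{1}{5 + h}$
$\left(\left(45 + 39\right) + H{\left(-11 \right)}\right)^{2} = \left(\left(45 + 39\right) + \frac{1}{5 - 11}\right)^{2} = \left(84 + \frac{1}{-6}\right)^{2} = \left(84 - \frac{1}{6}\right)^{2} = \left(\frac{503}{6}\right)^{2} = \frac{253009}{36}$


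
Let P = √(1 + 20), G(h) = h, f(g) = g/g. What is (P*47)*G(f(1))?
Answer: 47*√21 ≈ 215.38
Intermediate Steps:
f(g) = 1
P = √21 ≈ 4.5826
(P*47)*G(f(1)) = (√21*47)*1 = (47*√21)*1 = 47*√21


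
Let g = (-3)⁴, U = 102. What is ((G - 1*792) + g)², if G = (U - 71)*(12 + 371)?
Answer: 124590244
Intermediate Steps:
G = 11873 (G = (102 - 71)*(12 + 371) = 31*383 = 11873)
g = 81
((G - 1*792) + g)² = ((11873 - 1*792) + 81)² = ((11873 - 792) + 81)² = (11081 + 81)² = 11162² = 124590244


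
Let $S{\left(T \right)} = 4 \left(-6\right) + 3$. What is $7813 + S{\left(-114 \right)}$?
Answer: $7792$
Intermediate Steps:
$S{\left(T \right)} = -21$ ($S{\left(T \right)} = -24 + 3 = -21$)
$7813 + S{\left(-114 \right)} = 7813 - 21 = 7792$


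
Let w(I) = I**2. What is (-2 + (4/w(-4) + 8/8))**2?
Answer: 9/16 ≈ 0.56250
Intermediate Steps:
(-2 + (4/w(-4) + 8/8))**2 = (-2 + (4/((-4)**2) + 8/8))**2 = (-2 + (4/16 + 8*(1/8)))**2 = (-2 + (4*(1/16) + 1))**2 = (-2 + (1/4 + 1))**2 = (-2 + 5/4)**2 = (-3/4)**2 = 9/16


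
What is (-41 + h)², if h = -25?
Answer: 4356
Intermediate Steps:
(-41 + h)² = (-41 - 25)² = (-66)² = 4356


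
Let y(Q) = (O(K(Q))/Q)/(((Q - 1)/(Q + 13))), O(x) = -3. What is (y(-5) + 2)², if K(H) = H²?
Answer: 36/25 ≈ 1.4400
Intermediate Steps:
y(Q) = -3*(13 + Q)/(Q*(-1 + Q)) (y(Q) = (-3/Q)/(((Q - 1)/(Q + 13))) = (-3/Q)/(((-1 + Q)/(13 + Q))) = (-3/Q)*((13 + Q)/(-1 + Q)) = -3*(13 + Q)/(Q*(-1 + Q)))
(y(-5) + 2)² = (3*(-13 - 1*(-5))/(-5*(-1 - 5)) + 2)² = (3*(-⅕)*(-13 + 5)/(-6) + 2)² = (3*(-⅕)*(-⅙)*(-8) + 2)² = (-⅘ + 2)² = (6/5)² = 36/25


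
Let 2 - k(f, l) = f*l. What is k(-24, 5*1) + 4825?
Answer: 4947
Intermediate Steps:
k(f, l) = 2 - f*l
k(-24, 5*1) + 4825 = (2 - 1*(-24)*5*1) + 4825 = (2 - 1*(-24)*5) + 4825 = (2 + 120) + 4825 = 122 + 4825 = 4947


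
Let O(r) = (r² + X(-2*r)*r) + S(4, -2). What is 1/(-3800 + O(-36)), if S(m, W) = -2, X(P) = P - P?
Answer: -1/2506 ≈ -0.00039904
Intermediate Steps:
X(P) = 0
O(r) = -2 + r² (O(r) = (r² + 0*r) - 2 = (r² + 0) - 2 = r² - 2 = -2 + r²)
1/(-3800 + O(-36)) = 1/(-3800 + (-2 + (-36)²)) = 1/(-3800 + (-2 + 1296)) = 1/(-3800 + 1294) = 1/(-2506) = -1/2506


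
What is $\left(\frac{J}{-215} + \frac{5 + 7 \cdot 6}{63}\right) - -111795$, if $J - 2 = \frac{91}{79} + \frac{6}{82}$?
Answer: $\frac{4904730819722}{43872255} \approx 1.118 \cdot 10^{5}$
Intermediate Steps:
$J = \frac{10446}{3239}$ ($J = 2 + \left(\frac{91}{79} + \frac{6}{82}\right) = 2 + \left(91 \cdot \frac{1}{79} + 6 \cdot \frac{1}{82}\right) = 2 + \left(\frac{91}{79} + \frac{3}{41}\right) = 2 + \frac{3968}{3239} = \frac{10446}{3239} \approx 3.2251$)
$\left(\frac{J}{-215} + \frac{5 + 7 \cdot 6}{63}\right) - -111795 = \left(\frac{10446}{3239 \left(-215\right)} + \frac{5 + 7 \cdot 6}{63}\right) - -111795 = \left(\frac{10446}{3239} \left(- \frac{1}{215}\right) + \left(5 + 42\right) \frac{1}{63}\right) + 111795 = \left(- \frac{10446}{696385} + 47 \cdot \frac{1}{63}\right) + 111795 = \left(- \frac{10446}{696385} + \frac{47}{63}\right) + 111795 = \frac{32071997}{43872255} + 111795 = \frac{4904730819722}{43872255}$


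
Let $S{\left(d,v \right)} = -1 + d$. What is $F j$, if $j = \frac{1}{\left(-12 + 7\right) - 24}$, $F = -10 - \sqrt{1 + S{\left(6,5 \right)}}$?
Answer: $\frac{10}{29} + \frac{\sqrt{6}}{29} \approx 0.42929$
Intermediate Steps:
$F = -10 - \sqrt{6}$ ($F = -10 - \sqrt{1 + \left(-1 + 6\right)} = -10 - \sqrt{1 + 5} = -10 - \sqrt{6} \approx -12.449$)
$j = - \frac{1}{29}$ ($j = \frac{1}{-5 - 24} = \frac{1}{-29} = - \frac{1}{29} \approx -0.034483$)
$F j = \left(-10 - \sqrt{6}\right) \left(- \frac{1}{29}\right) = \frac{10}{29} + \frac{\sqrt{6}}{29}$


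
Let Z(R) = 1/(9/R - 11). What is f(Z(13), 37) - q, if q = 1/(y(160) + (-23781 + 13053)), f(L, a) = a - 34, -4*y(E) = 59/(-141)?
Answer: 18152163/6050533 ≈ 3.0001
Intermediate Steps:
Z(R) = 1/(-11 + 9/R)
y(E) = 59/564 (y(E) = -59/(4*(-141)) = -59*(-1)/(4*141) = -¼*(-59/141) = 59/564)
f(L, a) = -34 + a
q = -564/6050533 (q = 1/(59/564 + (-23781 + 13053)) = 1/(59/564 - 10728) = 1/(-6050533/564) = -564/6050533 ≈ -9.3215e-5)
f(Z(13), 37) - q = (-34 + 37) - 1*(-564/6050533) = 3 + 564/6050533 = 18152163/6050533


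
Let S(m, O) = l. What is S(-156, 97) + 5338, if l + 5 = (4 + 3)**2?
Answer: 5382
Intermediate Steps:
l = 44 (l = -5 + (4 + 3)**2 = -5 + 7**2 = -5 + 49 = 44)
S(m, O) = 44
S(-156, 97) + 5338 = 44 + 5338 = 5382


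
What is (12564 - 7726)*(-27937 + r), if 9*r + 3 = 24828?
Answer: -365443168/3 ≈ -1.2181e+8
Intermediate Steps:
r = 8275/3 (r = -⅓ + (⅑)*24828 = -⅓ + 8276/3 = 8275/3 ≈ 2758.3)
(12564 - 7726)*(-27937 + r) = (12564 - 7726)*(-27937 + 8275/3) = 4838*(-75536/3) = -365443168/3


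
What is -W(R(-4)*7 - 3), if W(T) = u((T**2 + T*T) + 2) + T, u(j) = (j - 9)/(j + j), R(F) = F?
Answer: 117373/3848 ≈ 30.502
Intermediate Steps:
u(j) = (-9 + j)/(2*j) (u(j) = (-9 + j)/((2*j)) = (-9 + j)*(1/(2*j)) = (-9 + j)/(2*j))
W(T) = T + (-7 + 2*T**2)/(2*(2 + 2*T**2)) (W(T) = (-9 + ((T**2 + T*T) + 2))/(2*((T**2 + T*T) + 2)) + T = (-9 + ((T**2 + T**2) + 2))/(2*((T**2 + T**2) + 2)) + T = (-9 + (2*T**2 + 2))/(2*(2*T**2 + 2)) + T = (-9 + (2 + 2*T**2))/(2*(2 + 2*T**2)) + T = (-7 + 2*T**2)/(2*(2 + 2*T**2)) + T = T + (-7 + 2*T**2)/(2*(2 + 2*T**2)))
-W(R(-4)*7 - 3) = -(-7/4 + (-4*7 - 3)**2/2 + (-4*7 - 3)*(1 + (-4*7 - 3)**2))/(1 + (-4*7 - 3)**2) = -(-7/4 + (-28 - 3)**2/2 + (-28 - 3)*(1 + (-28 - 3)**2))/(1 + (-28 - 3)**2) = -(-7/4 + (1/2)*(-31)**2 - 31*(1 + (-31)**2))/(1 + (-31)**2) = -(-7/4 + (1/2)*961 - 31*(1 + 961))/(1 + 961) = -(-7/4 + 961/2 - 31*962)/962 = -(-7/4 + 961/2 - 29822)/962 = -(-117373)/(962*4) = -1*(-117373/3848) = 117373/3848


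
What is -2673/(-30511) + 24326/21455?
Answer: 799559801/654613505 ≈ 1.2214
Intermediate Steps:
-2673/(-30511) + 24326/21455 = -2673*(-1/30511) + 24326*(1/21455) = 2673/30511 + 24326/21455 = 799559801/654613505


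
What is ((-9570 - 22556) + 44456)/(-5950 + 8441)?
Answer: 12330/2491 ≈ 4.9498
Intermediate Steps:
((-9570 - 22556) + 44456)/(-5950 + 8441) = (-32126 + 44456)/2491 = 12330*(1/2491) = 12330/2491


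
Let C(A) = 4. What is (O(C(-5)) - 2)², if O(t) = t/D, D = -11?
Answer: 676/121 ≈ 5.5868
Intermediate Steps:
O(t) = -t/11 (O(t) = t/(-11) = t*(-1/11) = -t/11)
(O(C(-5)) - 2)² = (-1/11*4 - 2)² = (-4/11 - 2)² = (-26/11)² = 676/121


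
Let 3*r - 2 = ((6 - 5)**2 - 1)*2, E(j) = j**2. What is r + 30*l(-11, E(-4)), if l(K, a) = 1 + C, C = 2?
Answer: 272/3 ≈ 90.667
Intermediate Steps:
r = 2/3 (r = 2/3 + (((6 - 5)**2 - 1)*2)/3 = 2/3 + ((1**2 - 1)*2)/3 = 2/3 + ((1 - 1)*2)/3 = 2/3 + (0*2)/3 = 2/3 + (1/3)*0 = 2/3 + 0 = 2/3 ≈ 0.66667)
l(K, a) = 3 (l(K, a) = 1 + 2 = 3)
r + 30*l(-11, E(-4)) = 2/3 + 30*3 = 2/3 + 90 = 272/3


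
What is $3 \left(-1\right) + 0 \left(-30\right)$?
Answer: $-3$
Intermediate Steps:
$3 \left(-1\right) + 0 \left(-30\right) = -3 + 0 = -3$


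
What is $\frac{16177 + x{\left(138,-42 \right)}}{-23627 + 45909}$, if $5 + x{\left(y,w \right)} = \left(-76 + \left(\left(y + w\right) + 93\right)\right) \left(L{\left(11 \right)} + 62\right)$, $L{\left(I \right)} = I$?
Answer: $\frac{24421}{22282} \approx 1.096$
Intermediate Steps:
$x{\left(y,w \right)} = 1236 + 73 w + 73 y$ ($x{\left(y,w \right)} = -5 + \left(-76 + \left(\left(y + w\right) + 93\right)\right) \left(11 + 62\right) = -5 + \left(-76 + \left(\left(w + y\right) + 93\right)\right) 73 = -5 + \left(-76 + \left(93 + w + y\right)\right) 73 = -5 + \left(17 + w + y\right) 73 = -5 + \left(1241 + 73 w + 73 y\right) = 1236 + 73 w + 73 y$)
$\frac{16177 + x{\left(138,-42 \right)}}{-23627 + 45909} = \frac{16177 + \left(1236 + 73 \left(-42\right) + 73 \cdot 138\right)}{-23627 + 45909} = \frac{16177 + \left(1236 - 3066 + 10074\right)}{22282} = \left(16177 + 8244\right) \frac{1}{22282} = 24421 \cdot \frac{1}{22282} = \frac{24421}{22282}$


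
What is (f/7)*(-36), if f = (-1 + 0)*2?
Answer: 72/7 ≈ 10.286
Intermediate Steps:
f = -2 (f = -1*2 = -2)
(f/7)*(-36) = -2/7*(-36) = 72/7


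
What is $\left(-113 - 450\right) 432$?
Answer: $-243216$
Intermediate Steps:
$\left(-113 - 450\right) 432 = \left(-563\right) 432 = -243216$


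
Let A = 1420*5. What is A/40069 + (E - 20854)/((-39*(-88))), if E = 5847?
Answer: -576948283/137516808 ≈ -4.1955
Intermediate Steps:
A = 7100
A/40069 + (E - 20854)/((-39*(-88))) = 7100/40069 + (5847 - 20854)/((-39*(-88))) = 7100*(1/40069) - 15007/3432 = 7100/40069 - 15007*1/3432 = 7100/40069 - 15007/3432 = -576948283/137516808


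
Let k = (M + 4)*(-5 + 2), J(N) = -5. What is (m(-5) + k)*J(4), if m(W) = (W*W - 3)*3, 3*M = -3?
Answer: -285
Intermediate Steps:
M = -1 (M = (1/3)*(-3) = -1)
m(W) = -9 + 3*W**2 (m(W) = (W**2 - 3)*3 = (-3 + W**2)*3 = -9 + 3*W**2)
k = -9 (k = (-1 + 4)*(-5 + 2) = 3*(-3) = -9)
(m(-5) + k)*J(4) = ((-9 + 3*(-5)**2) - 9)*(-5) = ((-9 + 3*25) - 9)*(-5) = ((-9 + 75) - 9)*(-5) = (66 - 9)*(-5) = 57*(-5) = -285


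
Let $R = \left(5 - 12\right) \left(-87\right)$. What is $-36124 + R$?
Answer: $-35515$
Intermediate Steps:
$R = 609$ ($R = \left(-7\right) \left(-87\right) = 609$)
$-36124 + R = -36124 + 609 = -35515$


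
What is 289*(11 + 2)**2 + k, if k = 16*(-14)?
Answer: 48617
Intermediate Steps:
k = -224
289*(11 + 2)**2 + k = 289*(11 + 2)**2 - 224 = 289*13**2 - 224 = 289*169 - 224 = 48841 - 224 = 48617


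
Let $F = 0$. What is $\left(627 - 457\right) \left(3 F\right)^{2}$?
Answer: $0$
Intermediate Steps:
$\left(627 - 457\right) \left(3 F\right)^{2} = \left(627 - 457\right) \left(3 \cdot 0\right)^{2} = \left(627 - 457\right) 0^{2} = 170 \cdot 0 = 0$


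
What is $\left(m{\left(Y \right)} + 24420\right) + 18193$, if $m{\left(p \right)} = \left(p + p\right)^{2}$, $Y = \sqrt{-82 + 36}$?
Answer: $42429$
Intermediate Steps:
$Y = i \sqrt{46}$ ($Y = \sqrt{-46} = i \sqrt{46} \approx 6.7823 i$)
$m{\left(p \right)} = 4 p^{2}$ ($m{\left(p \right)} = \left(2 p\right)^{2} = 4 p^{2}$)
$\left(m{\left(Y \right)} + 24420\right) + 18193 = \left(4 \left(i \sqrt{46}\right)^{2} + 24420\right) + 18193 = \left(4 \left(-46\right) + 24420\right) + 18193 = \left(-184 + 24420\right) + 18193 = 24236 + 18193 = 42429$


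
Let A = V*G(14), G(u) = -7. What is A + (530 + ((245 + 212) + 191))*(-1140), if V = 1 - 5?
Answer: -1342892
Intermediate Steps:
V = -4
A = 28 (A = -4*(-7) = 28)
A + (530 + ((245 + 212) + 191))*(-1140) = 28 + (530 + ((245 + 212) + 191))*(-1140) = 28 + (530 + (457 + 191))*(-1140) = 28 + (530 + 648)*(-1140) = 28 + 1178*(-1140) = 28 - 1342920 = -1342892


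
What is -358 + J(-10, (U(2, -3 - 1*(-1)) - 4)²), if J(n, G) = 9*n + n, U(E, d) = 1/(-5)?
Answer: -458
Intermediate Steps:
U(E, d) = -⅕
J(n, G) = 10*n
-358 + J(-10, (U(2, -3 - 1*(-1)) - 4)²) = -358 + 10*(-10) = -358 - 100 = -458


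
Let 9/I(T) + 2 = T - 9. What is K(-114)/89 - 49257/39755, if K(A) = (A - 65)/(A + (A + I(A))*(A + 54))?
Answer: -737799606859/595329614310 ≈ -1.2393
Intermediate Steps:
I(T) = 9/(-11 + T) (I(T) = 9/(-2 + (T - 9)) = 9/(-2 + (-9 + T)) = 9/(-11 + T))
K(A) = (-65 + A)/(A + (54 + A)*(A + 9/(-11 + A))) (K(A) = (A - 65)/(A + (A + 9/(-11 + A))*(A + 54)) = (-65 + A)/(A + (A + 9/(-11 + A))*(54 + A)) = (-65 + A)/(A + (54 + A)*(A + 9/(-11 + A))))
K(-114)/89 - 49257/39755 = ((-65 - 114)*(-11 - 114)/(486 + 9*(-114) - 114*(-11 - 114)*(55 - 114)))/89 - 49257/39755 = (-179*(-125)/(486 - 1026 - 114*(-125)*(-59)))*(1/89) - 49257*1/39755 = (-179*(-125)/(486 - 1026 - 840750))*(1/89) - 49257/39755 = (-179*(-125)/(-841290))*(1/89) - 49257/39755 = -1/841290*(-179)*(-125)*(1/89) - 49257/39755 = -4475/168258*1/89 - 49257/39755 = -4475/14974962 - 49257/39755 = -737799606859/595329614310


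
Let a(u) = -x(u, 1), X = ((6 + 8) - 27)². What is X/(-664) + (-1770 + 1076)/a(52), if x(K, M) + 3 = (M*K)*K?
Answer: 4347/1793464 ≈ 0.0024238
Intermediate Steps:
x(K, M) = -3 + M*K² (x(K, M) = -3 + (M*K)*K = -3 + (K*M)*K = -3 + M*K²)
X = 169 (X = (14 - 27)² = (-13)² = 169)
a(u) = 3 - u² (a(u) = -(-3 + 1*u²) = -(-3 + u²) = 3 - u²)
X/(-664) + (-1770 + 1076)/a(52) = 169/(-664) + (-1770 + 1076)/(3 - 1*52²) = 169*(-1/664) - 694/(3 - 1*2704) = -169/664 - 694/(3 - 2704) = -169/664 - 694/(-2701) = -169/664 - 694*(-1/2701) = -169/664 + 694/2701 = 4347/1793464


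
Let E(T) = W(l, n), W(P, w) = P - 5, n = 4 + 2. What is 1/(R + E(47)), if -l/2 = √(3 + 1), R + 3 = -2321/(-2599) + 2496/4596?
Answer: -995417/10515469 ≈ -0.094662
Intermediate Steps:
n = 6
R = -1556716/995417 (R = -3 + (-2321/(-2599) + 2496/4596) = -3 + (-2321*(-1/2599) + 2496*(1/4596)) = -3 + (2321/2599 + 208/383) = -3 + 1429535/995417 = -1556716/995417 ≈ -1.5639)
l = -4 (l = -2*√(3 + 1) = -2*√4 = -2*2 = -4)
W(P, w) = -5 + P
E(T) = -9 (E(T) = -5 - 4 = -9)
1/(R + E(47)) = 1/(-1556716/995417 - 9) = 1/(-10515469/995417) = -995417/10515469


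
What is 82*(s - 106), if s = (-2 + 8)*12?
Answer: -2788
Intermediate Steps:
s = 72 (s = 6*12 = 72)
82*(s - 106) = 82*(72 - 106) = 82*(-34) = -2788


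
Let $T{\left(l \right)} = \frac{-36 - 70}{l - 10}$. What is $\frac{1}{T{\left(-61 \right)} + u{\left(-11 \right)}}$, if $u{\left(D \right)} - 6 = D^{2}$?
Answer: $\frac{71}{9123} \approx 0.0077825$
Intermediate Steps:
$u{\left(D \right)} = 6 + D^{2}$
$T{\left(l \right)} = - \frac{106}{-10 + l}$
$\frac{1}{T{\left(-61 \right)} + u{\left(-11 \right)}} = \frac{1}{- \frac{106}{-10 - 61} + \left(6 + \left(-11\right)^{2}\right)} = \frac{1}{- \frac{106}{-71} + \left(6 + 121\right)} = \frac{1}{\left(-106\right) \left(- \frac{1}{71}\right) + 127} = \frac{1}{\frac{106}{71} + 127} = \frac{1}{\frac{9123}{71}} = \frac{71}{9123}$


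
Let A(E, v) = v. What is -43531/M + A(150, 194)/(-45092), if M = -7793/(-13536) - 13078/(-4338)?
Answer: -3201663529937569/264076089874 ≈ -12124.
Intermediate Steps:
M = 11712769/3262176 (M = -7793*(-1/13536) - 13078*(-1/4338) = 7793/13536 + 6539/2169 = 11712769/3262176 ≈ 3.5905)
-43531/M + A(150, 194)/(-45092) = -43531/11712769/3262176 + 194/(-45092) = -43531*3262176/11712769 + 194*(-1/45092) = -142005783456/11712769 - 97/22546 = -3201663529937569/264076089874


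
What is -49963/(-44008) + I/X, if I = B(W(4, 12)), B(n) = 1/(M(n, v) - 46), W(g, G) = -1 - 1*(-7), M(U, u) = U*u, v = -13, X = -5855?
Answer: 9068545317/7987672040 ≈ 1.1353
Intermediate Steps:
W(g, G) = 6 (W(g, G) = -1 + 7 = 6)
B(n) = 1/(-46 - 13*n) (B(n) = 1/(n*(-13) - 46) = 1/(-13*n - 46) = 1/(-46 - 13*n))
I = -1/124 (I = 1/(-46 - 13*6) = 1/(-46 - 78) = 1/(-124) = -1/124 ≈ -0.0080645)
-49963/(-44008) + I/X = -49963/(-44008) - 1/124/(-5855) = -49963*(-1/44008) - 1/124*(-1/5855) = 49963/44008 + 1/726020 = 9068545317/7987672040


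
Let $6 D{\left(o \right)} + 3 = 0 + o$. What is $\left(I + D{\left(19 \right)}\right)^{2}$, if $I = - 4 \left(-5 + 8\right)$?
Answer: $\frac{784}{9} \approx 87.111$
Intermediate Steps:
$I = -12$ ($I = \left(-4\right) 3 = -12$)
$D{\left(o \right)} = - \frac{1}{2} + \frac{o}{6}$ ($D{\left(o \right)} = - \frac{1}{2} + \frac{0 + o}{6} = - \frac{1}{2} + \frac{o}{6}$)
$\left(I + D{\left(19 \right)}\right)^{2} = \left(-12 + \left(- \frac{1}{2} + \frac{1}{6} \cdot 19\right)\right)^{2} = \left(-12 + \left(- \frac{1}{2} + \frac{19}{6}\right)\right)^{2} = \left(-12 + \frac{8}{3}\right)^{2} = \left(- \frac{28}{3}\right)^{2} = \frac{784}{9}$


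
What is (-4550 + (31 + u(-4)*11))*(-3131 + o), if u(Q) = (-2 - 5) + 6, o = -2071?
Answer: 23565060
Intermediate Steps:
u(Q) = -1 (u(Q) = -7 + 6 = -1)
(-4550 + (31 + u(-4)*11))*(-3131 + o) = (-4550 + (31 - 1*11))*(-3131 - 2071) = (-4550 + (31 - 11))*(-5202) = (-4550 + 20)*(-5202) = -4530*(-5202) = 23565060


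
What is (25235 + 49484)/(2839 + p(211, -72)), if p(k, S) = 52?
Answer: 74719/2891 ≈ 25.845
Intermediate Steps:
(25235 + 49484)/(2839 + p(211, -72)) = (25235 + 49484)/(2839 + 52) = 74719/2891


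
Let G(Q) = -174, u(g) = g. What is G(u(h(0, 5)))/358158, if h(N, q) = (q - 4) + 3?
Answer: -29/59693 ≈ -0.00048582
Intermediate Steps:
h(N, q) = -1 + q (h(N, q) = (-4 + q) + 3 = -1 + q)
G(u(h(0, 5)))/358158 = -174/358158 = -174*1/358158 = -29/59693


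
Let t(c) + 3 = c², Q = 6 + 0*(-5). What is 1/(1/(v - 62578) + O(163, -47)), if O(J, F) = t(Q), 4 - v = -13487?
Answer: 49087/1619870 ≈ 0.030303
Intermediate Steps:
Q = 6 (Q = 6 + 0 = 6)
t(c) = -3 + c²
v = 13491 (v = 4 - 1*(-13487) = 4 + 13487 = 13491)
O(J, F) = 33 (O(J, F) = -3 + 6² = -3 + 36 = 33)
1/(1/(v - 62578) + O(163, -47)) = 1/(1/(13491 - 62578) + 33) = 1/(1/(-49087) + 33) = 1/(-1/49087 + 33) = 1/(1619870/49087) = 49087/1619870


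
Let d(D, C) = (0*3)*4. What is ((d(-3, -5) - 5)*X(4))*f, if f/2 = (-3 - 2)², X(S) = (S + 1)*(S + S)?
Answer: -10000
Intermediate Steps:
d(D, C) = 0 (d(D, C) = 0*4 = 0)
X(S) = 2*S*(1 + S) (X(S) = (1 + S)*(2*S) = 2*S*(1 + S))
f = 50 (f = 2*(-3 - 2)² = 2*(-5)² = 2*25 = 50)
((d(-3, -5) - 5)*X(4))*f = ((0 - 5)*(2*4*(1 + 4)))*50 = -10*4*5*50 = -5*40*50 = -200*50 = -10000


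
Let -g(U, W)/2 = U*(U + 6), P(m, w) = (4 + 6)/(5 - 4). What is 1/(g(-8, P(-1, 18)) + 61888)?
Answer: 1/61856 ≈ 1.6167e-5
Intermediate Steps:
P(m, w) = 10 (P(m, w) = 10/1 = 10*1 = 10)
g(U, W) = -2*U*(6 + U) (g(U, W) = -2*U*(U + 6) = -2*U*(6 + U))
1/(g(-8, P(-1, 18)) + 61888) = 1/(-2*(-8)*(6 - 8) + 61888) = 1/(-2*(-8)*(-2) + 61888) = 1/(-32 + 61888) = 1/61856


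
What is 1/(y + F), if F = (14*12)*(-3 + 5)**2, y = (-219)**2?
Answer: 1/48633 ≈ 2.0562e-5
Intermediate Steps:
y = 47961
F = 672 (F = 168*2**2 = 168*4 = 672)
1/(y + F) = 1/(47961 + 672) = 1/48633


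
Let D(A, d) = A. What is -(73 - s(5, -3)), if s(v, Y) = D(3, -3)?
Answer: -70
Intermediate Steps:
s(v, Y) = 3
-(73 - s(5, -3)) = -(73 - 1*3) = -(73 - 3) = -1*70 = -70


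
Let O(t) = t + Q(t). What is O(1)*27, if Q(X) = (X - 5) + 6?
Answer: 81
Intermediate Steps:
Q(X) = 1 + X (Q(X) = (-5 + X) + 6 = 1 + X)
O(t) = 1 + 2*t (O(t) = t + (1 + t) = 1 + 2*t)
O(1)*27 = (1 + 2*1)*27 = (1 + 2)*27 = 3*27 = 81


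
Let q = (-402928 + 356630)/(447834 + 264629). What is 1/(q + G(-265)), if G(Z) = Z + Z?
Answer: -712463/377651688 ≈ -0.0018866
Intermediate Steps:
q = -46298/712463 ≈ -0.064983
G(Z) = 2*Z
1/(q + G(-265)) = 1/(-46298/712463 + 2*(-265)) = 1/(-46298/712463 - 530) = 1/(-377651688/712463) = -712463/377651688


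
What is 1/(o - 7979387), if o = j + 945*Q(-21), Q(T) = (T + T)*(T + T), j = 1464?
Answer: -1/6310943 ≈ -1.5845e-7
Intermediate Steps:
Q(T) = 4*T**2 (Q(T) = (2*T)*(2*T) = 4*T**2)
o = 1668444 (o = 1464 + 945*(4*(-21)**2) = 1464 + 945*(4*441) = 1464 + 945*1764 = 1464 + 1666980 = 1668444)
1/(o - 7979387) = 1/(1668444 - 7979387) = 1/(-6310943) = -1/6310943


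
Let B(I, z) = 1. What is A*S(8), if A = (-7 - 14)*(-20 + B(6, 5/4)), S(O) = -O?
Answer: -3192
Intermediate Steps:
A = 399 (A = (-7 - 14)*(-20 + 1) = -21*(-19) = 399)
A*S(8) = 399*(-1*8) = 399*(-8) = -3192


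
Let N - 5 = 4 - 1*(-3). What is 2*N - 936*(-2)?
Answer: 1896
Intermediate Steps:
N = 12 (N = 5 + (4 - 1*(-3)) = 5 + (4 + 3) = 5 + 7 = 12)
2*N - 936*(-2) = 2*12 - 936*(-2) = 24 - 156*(-12) = 24 + 1872 = 1896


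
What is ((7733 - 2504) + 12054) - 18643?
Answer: -1360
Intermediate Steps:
((7733 - 2504) + 12054) - 18643 = (5229 + 12054) - 18643 = 17283 - 18643 = -1360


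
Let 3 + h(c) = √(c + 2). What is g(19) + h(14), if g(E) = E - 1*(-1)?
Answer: 21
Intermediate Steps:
h(c) = -3 + √(2 + c) (h(c) = -3 + √(c + 2) = -3 + √(2 + c))
g(E) = 1 + E (g(E) = E + 1 = 1 + E)
g(19) + h(14) = (1 + 19) + (-3 + √(2 + 14)) = 20 + (-3 + √16) = 20 + (-3 + 4) = 20 + 1 = 21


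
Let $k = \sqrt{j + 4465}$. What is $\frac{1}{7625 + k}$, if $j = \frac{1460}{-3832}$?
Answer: $\frac{1460950}{11138888329} - \frac{\sqrt{4097466590}}{55694441645} \approx 0.00013001$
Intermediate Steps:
$j = - \frac{365}{958}$ ($j = 1460 \left(- \frac{1}{3832}\right) = - \frac{365}{958} \approx -0.381$)
$k = \frac{\sqrt{4097466590}}{958}$ ($k = \sqrt{- \frac{365}{958} + 4465} = \sqrt{\frac{4277105}{958}} = \frac{\sqrt{4097466590}}{958} \approx 66.818$)
$\frac{1}{7625 + k} = \frac{1}{7625 + \frac{\sqrt{4097466590}}{958}}$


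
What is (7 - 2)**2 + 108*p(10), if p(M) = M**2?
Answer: 10825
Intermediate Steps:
(7 - 2)**2 + 108*p(10) = (7 - 2)**2 + 108*10**2 = 5**2 + 108*100 = 25 + 10800 = 10825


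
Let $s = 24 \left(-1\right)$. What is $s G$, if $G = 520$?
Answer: $-12480$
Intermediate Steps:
$s = -24$
$s G = \left(-24\right) 520 = -12480$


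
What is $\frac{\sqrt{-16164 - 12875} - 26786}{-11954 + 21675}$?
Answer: $- \frac{26786}{9721} + \frac{i \sqrt{29039}}{9721} \approx -2.7555 + 0.01753 i$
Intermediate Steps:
$\frac{\sqrt{-16164 - 12875} - 26786}{-11954 + 21675} = \frac{\sqrt{-29039} - 26786}{9721} = \left(i \sqrt{29039} - 26786\right) \frac{1}{9721} = \left(-26786 + i \sqrt{29039}\right) \frac{1}{9721} = - \frac{26786}{9721} + \frac{i \sqrt{29039}}{9721}$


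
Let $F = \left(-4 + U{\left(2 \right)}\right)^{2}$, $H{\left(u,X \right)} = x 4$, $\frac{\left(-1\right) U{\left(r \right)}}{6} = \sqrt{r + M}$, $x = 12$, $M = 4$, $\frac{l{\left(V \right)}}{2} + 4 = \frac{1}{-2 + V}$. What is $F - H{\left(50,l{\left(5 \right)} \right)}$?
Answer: $184 + 48 \sqrt{6} \approx 301.58$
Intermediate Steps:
$l{\left(V \right)} = -8 + \frac{2}{-2 + V}$
$U{\left(r \right)} = - 6 \sqrt{4 + r}$ ($U{\left(r \right)} = - 6 \sqrt{r + 4} = - 6 \sqrt{4 + r}$)
$H{\left(u,X \right)} = 48$ ($H{\left(u,X \right)} = 12 \cdot 4 = 48$)
$F = \left(-4 - 6 \sqrt{6}\right)^{2}$ ($F = \left(-4 - 6 \sqrt{4 + 2}\right)^{2} = \left(-4 - 6 \sqrt{6}\right)^{2} \approx 349.58$)
$F - H{\left(50,l{\left(5 \right)} \right)} = \left(232 + 48 \sqrt{6}\right) - 48 = 184 + 48 \sqrt{6}$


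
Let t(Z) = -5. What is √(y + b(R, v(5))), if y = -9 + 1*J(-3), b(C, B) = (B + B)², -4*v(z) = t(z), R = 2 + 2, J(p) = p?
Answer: I*√23/2 ≈ 2.3979*I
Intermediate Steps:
R = 4
v(z) = 5/4 (v(z) = -¼*(-5) = 5/4)
b(C, B) = 4*B² (b(C, B) = (2*B)² = 4*B²)
y = -12 (y = -9 + 1*(-3) = -9 - 3 = -12)
√(y + b(R, v(5))) = √(-12 + 4*(5/4)²) = √(-12 + 4*(25/16)) = √(-12 + 25/4) = √(-23/4) = I*√23/2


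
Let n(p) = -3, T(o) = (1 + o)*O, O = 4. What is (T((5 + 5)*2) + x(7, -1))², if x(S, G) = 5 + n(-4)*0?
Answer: 7921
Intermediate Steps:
T(o) = 4 + 4*o (T(o) = (1 + o)*4 = 4 + 4*o)
x(S, G) = 5 (x(S, G) = 5 - 3*0 = 5 + 0 = 5)
(T((5 + 5)*2) + x(7, -1))² = ((4 + 4*((5 + 5)*2)) + 5)² = ((4 + 4*(10*2)) + 5)² = ((4 + 4*20) + 5)² = ((4 + 80) + 5)² = (84 + 5)² = 89² = 7921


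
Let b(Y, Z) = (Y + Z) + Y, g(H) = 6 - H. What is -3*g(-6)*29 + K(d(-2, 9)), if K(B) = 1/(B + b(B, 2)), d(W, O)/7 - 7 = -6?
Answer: -24011/23 ≈ -1044.0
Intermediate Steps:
d(W, O) = 7 (d(W, O) = 49 + 7*(-6) = 49 - 42 = 7)
b(Y, Z) = Z + 2*Y
K(B) = 1/(2 + 3*B) (K(B) = 1/(B + (2 + 2*B)) = 1/(2 + 3*B))
-3*g(-6)*29 + K(d(-2, 9)) = -3*(6 - 1*(-6))*29 + 1/(2 + 3*7) = -3*(6 + 6)*29 + 1/(2 + 21) = -3*12*29 + 1/23 = -36*29 + 1/23 = -1044 + 1/23 = -24011/23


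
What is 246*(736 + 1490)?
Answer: 547596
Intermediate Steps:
246*(736 + 1490) = 246*2226 = 547596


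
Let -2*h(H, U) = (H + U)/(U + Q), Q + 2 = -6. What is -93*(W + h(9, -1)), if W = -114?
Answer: 31682/3 ≈ 10561.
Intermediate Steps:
Q = -8 (Q = -2 - 6 = -8)
h(H, U) = -(H + U)/(2*(-8 + U)) (h(H, U) = -(H + U)/(2*(U - 8)) = -(H + U)/(2*(-8 + U)))
-93*(W + h(9, -1)) = -93*(-114 + (-1*9 - 1*(-1))/(2*(-8 - 1))) = -93*(-114 + (½)*(-9 + 1)/(-9)) = -93*(-114 + (½)*(-⅑)*(-8)) = -93*(-114 + 4/9) = -93*(-1022/9) = 31682/3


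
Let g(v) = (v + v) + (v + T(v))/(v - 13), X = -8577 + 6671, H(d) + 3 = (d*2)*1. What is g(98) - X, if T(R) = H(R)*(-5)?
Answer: 10459/5 ≈ 2091.8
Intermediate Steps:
H(d) = -3 + 2*d (H(d) = -3 + (d*2)*1 = -3 + (2*d)*1 = -3 + 2*d)
T(R) = 15 - 10*R (T(R) = (-3 + 2*R)*(-5) = 15 - 10*R)
X = -1906
g(v) = 2*v + (15 - 9*v)/(-13 + v) (g(v) = (v + v) + (v + (15 - 10*v))/(v - 13) = 2*v + (15 - 9*v)/(-13 + v))
g(98) - X = (15 - 35*98 + 2*98²)/(-13 + 98) - 1*(-1906) = (15 - 3430 + 2*9604)/85 + 1906 = (15 - 3430 + 19208)/85 + 1906 = (1/85)*15793 + 1906 = 929/5 + 1906 = 10459/5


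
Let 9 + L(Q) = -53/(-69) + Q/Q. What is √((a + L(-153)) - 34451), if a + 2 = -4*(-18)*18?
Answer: 2*I*√39473727/69 ≈ 182.11*I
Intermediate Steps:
a = 1294 (a = -2 - 4*(-18)*18 = -2 + 72*18 = -2 + 1296 = 1294)
L(Q) = -499/69 (L(Q) = -9 + (-53/(-69) + Q/Q) = -9 + (-53*(-1/69) + 1) = -9 + (53/69 + 1) = -9 + 122/69 = -499/69)
√((a + L(-153)) - 34451) = √((1294 - 499/69) - 34451) = √(88787/69 - 34451) = √(-2288332/69) = 2*I*√39473727/69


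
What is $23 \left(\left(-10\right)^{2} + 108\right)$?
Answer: $4784$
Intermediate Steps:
$23 \left(\left(-10\right)^{2} + 108\right) = 23 \left(100 + 108\right) = 23 \cdot 208 = 4784$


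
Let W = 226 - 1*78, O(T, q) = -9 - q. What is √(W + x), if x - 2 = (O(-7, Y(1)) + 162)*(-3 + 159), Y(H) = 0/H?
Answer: √24018 ≈ 154.98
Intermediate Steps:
Y(H) = 0
W = 148 (W = 226 - 78 = 148)
x = 23870 (x = 2 + ((-9 - 1*0) + 162)*(-3 + 159) = 2 + ((-9 + 0) + 162)*156 = 2 + (-9 + 162)*156 = 2 + 153*156 = 2 + 23868 = 23870)
√(W + x) = √(148 + 23870) = √24018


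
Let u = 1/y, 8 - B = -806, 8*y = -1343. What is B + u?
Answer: 1093194/1343 ≈ 813.99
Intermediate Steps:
y = -1343/8 (y = (⅛)*(-1343) = -1343/8 ≈ -167.88)
B = 814 (B = 8 - 1*(-806) = 8 + 806 = 814)
u = -8/1343 (u = 1/(-1343/8) = -8/1343 ≈ -0.0059568)
B + u = 814 - 8/1343 = 1093194/1343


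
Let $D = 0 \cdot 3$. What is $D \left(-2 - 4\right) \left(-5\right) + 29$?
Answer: $29$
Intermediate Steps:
$D = 0$
$D \left(-2 - 4\right) \left(-5\right) + 29 = 0 \left(-2 - 4\right) \left(-5\right) + 29 = 0 \left(\left(-6\right) \left(-5\right)\right) + 29 = 0 \cdot 30 + 29 = 0 + 29 = 29$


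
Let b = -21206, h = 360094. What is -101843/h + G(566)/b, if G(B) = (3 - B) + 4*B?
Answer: -99007234/272719763 ≈ -0.36304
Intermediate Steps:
G(B) = 3 + 3*B
-101843/h + G(566)/b = -101843/360094 + (3 + 3*566)/(-21206) = -101843*1/360094 + (3 + 1698)*(-1/21206) = -14549/51442 + 1701*(-1/21206) = -14549/51442 - 1701/21206 = -99007234/272719763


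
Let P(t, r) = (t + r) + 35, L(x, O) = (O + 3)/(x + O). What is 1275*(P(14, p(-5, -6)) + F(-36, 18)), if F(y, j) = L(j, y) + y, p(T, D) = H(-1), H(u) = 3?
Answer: 45475/2 ≈ 22738.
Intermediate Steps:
L(x, O) = (3 + O)/(O + x)
p(T, D) = 3
P(t, r) = 35 + r + t (P(t, r) = (r + t) + 35 = 35 + r + t)
F(y, j) = y + (3 + y)/(j + y) (F(y, j) = (3 + y)/(y + j) + y = (3 + y)/(j + y) + y = y + (3 + y)/(j + y))
1275*(P(14, p(-5, -6)) + F(-36, 18)) = 1275*((35 + 3 + 14) + (3 - 36 - 36*(18 - 36))/(18 - 36)) = 1275*(52 + (3 - 36 - 36*(-18))/(-18)) = 1275*(52 - (3 - 36 + 648)/18) = 1275*(52 - 1/18*615) = 1275*(52 - 205/6) = 1275*(107/6) = 45475/2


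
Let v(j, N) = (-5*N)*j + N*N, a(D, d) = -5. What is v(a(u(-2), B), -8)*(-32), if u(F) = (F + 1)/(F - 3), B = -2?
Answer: 4352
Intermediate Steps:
u(F) = (1 + F)/(-3 + F)
v(j, N) = N**2 - 5*N*j (v(j, N) = -5*N*j + N**2 = N**2 - 5*N*j)
v(a(u(-2), B), -8)*(-32) = -8*(-8 - 5*(-5))*(-32) = -8*(-8 + 25)*(-32) = -8*17*(-32) = -136*(-32) = 4352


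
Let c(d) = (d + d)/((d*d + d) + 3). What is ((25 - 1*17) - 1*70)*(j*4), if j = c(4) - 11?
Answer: 60760/23 ≈ 2641.7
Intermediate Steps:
c(d) = 2*d/(3 + d + d²) (c(d) = (2*d)/((d² + d) + 3) = (2*d)/((d + d²) + 3) = (2*d)/(3 + d + d²) = 2*d/(3 + d + d²))
j = -245/23 (j = 2*4/(3 + 4 + 4²) - 11 = 2*4/(3 + 4 + 16) - 11 = 2*4/23 - 11 = 2*4*(1/23) - 11 = 8/23 - 11 = -245/23 ≈ -10.652)
((25 - 1*17) - 1*70)*(j*4) = ((25 - 1*17) - 1*70)*(-245/23*4) = ((25 - 17) - 70)*(-980/23) = (8 - 70)*(-980/23) = -62*(-980/23) = 60760/23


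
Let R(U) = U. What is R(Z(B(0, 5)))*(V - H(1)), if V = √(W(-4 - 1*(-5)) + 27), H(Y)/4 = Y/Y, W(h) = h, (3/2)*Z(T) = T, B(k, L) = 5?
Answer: -40/3 + 20*√7/3 ≈ 4.3050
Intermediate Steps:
Z(T) = 2*T/3
H(Y) = 4 (H(Y) = 4*(Y/Y) = 4*1 = 4)
V = 2*√7 (V = √((-4 - 1*(-5)) + 27) = √((-4 + 5) + 27) = √(1 + 27) = √28 = 2*√7 ≈ 5.2915)
R(Z(B(0, 5)))*(V - H(1)) = ((⅔)*5)*(2*√7 - 1*4) = 10*(2*√7 - 4)/3 = 10*(-4 + 2*√7)/3 = -40/3 + 20*√7/3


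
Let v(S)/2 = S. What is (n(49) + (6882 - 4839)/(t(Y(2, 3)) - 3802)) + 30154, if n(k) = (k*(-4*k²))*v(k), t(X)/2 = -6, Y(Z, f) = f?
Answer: -175780602799/3814 ≈ -4.6088e+7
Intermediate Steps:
t(X) = -12 (t(X) = 2*(-6) = -12)
v(S) = 2*S
n(k) = -8*k⁴ (n(k) = (k*(-4*k²))*(2*k) = (-4*k³)*(2*k) = -8*k⁴)
(n(49) + (6882 - 4839)/(t(Y(2, 3)) - 3802)) + 30154 = (-8*49⁴ + (6882 - 4839)/(-12 - 3802)) + 30154 = (-8*5764801 + 2043/(-3814)) + 30154 = (-46118408 + 2043*(-1/3814)) + 30154 = (-46118408 - 2043/3814) + 30154 = -175895610155/3814 + 30154 = -175780602799/3814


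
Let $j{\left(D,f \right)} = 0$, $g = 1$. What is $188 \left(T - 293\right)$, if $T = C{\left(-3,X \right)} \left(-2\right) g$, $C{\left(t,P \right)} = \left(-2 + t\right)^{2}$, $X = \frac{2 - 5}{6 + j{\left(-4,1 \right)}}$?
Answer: $-64484$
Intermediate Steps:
$X = - \frac{1}{2}$ ($X = \frac{2 - 5}{6 + 0} = - \frac{3}{6} = \left(-3\right) \frac{1}{6} = - \frac{1}{2} \approx -0.5$)
$T = -50$ ($T = \left(-2 - 3\right)^{2} \left(-2\right) 1 = \left(-5\right)^{2} \left(-2\right) 1 = 25 \left(-2\right) 1 = \left(-50\right) 1 = -50$)
$188 \left(T - 293\right) = 188 \left(-50 - 293\right) = 188 \left(-343\right) = -64484$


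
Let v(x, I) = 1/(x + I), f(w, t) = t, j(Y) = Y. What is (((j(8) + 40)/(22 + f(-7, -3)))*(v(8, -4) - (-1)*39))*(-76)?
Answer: -7536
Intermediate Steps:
v(x, I) = 1/(I + x)
(((j(8) + 40)/(22 + f(-7, -3)))*(v(8, -4) - (-1)*39))*(-76) = (((8 + 40)/(22 - 3))*(1/(-4 + 8) - (-1)*39))*(-76) = ((48/19)*(1/4 - 1*(-39)))*(-76) = ((48*(1/19))*(¼ + 39))*(-76) = ((48/19)*(157/4))*(-76) = (1884/19)*(-76) = -7536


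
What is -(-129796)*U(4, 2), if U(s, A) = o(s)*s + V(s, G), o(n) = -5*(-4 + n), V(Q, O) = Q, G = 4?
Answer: 519184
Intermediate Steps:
o(n) = 20 - 5*n
U(s, A) = s + s*(20 - 5*s) (U(s, A) = (20 - 5*s)*s + s = s*(20 - 5*s) + s = s + s*(20 - 5*s))
-(-129796)*U(4, 2) = -(-129796)*4*(21 - 5*4) = -(-129796)*4*(21 - 20) = -(-129796)*4*1 = -(-129796)*4 = -64898*(-8) = 519184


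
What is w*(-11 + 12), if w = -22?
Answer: -22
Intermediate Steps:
w*(-11 + 12) = -22*(-11 + 12) = -22*1 = -22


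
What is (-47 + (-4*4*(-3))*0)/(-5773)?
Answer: 47/5773 ≈ 0.0081414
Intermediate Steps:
(-47 + (-4*4*(-3))*0)/(-5773) = (-47 - 16*(-3)*0)*(-1/5773) = (-47 + 48*0)*(-1/5773) = (-47 + 0)*(-1/5773) = -47*(-1/5773) = 47/5773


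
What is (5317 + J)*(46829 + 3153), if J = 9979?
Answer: 764524672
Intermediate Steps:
(5317 + J)*(46829 + 3153) = (5317 + 9979)*(46829 + 3153) = 15296*49982 = 764524672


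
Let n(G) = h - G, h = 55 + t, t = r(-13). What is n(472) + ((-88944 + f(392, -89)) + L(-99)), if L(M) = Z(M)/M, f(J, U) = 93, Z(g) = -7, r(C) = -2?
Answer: -8837723/99 ≈ -89270.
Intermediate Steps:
t = -2
L(M) = -7/M
h = 53 (h = 55 - 2 = 53)
n(G) = 53 - G
n(472) + ((-88944 + f(392, -89)) + L(-99)) = (53 - 1*472) + ((-88944 + 93) - 7/(-99)) = (53 - 472) + (-88851 - 7*(-1/99)) = -419 + (-88851 + 7/99) = -419 - 8796242/99 = -8837723/99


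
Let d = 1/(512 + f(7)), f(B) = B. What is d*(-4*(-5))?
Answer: 20/519 ≈ 0.038536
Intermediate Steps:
d = 1/519 (d = 1/(512 + 7) = 1/519 ≈ 0.0019268)
d*(-4*(-5)) = (-4*(-5))/519 = (1/519)*20 = 20/519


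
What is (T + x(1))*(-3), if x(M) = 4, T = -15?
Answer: 33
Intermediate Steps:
(T + x(1))*(-3) = (-15 + 4)*(-3) = -11*(-3) = 33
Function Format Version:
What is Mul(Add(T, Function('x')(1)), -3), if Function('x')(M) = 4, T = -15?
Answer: 33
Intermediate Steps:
Mul(Add(T, Function('x')(1)), -3) = Mul(Add(-15, 4), -3) = Mul(-11, -3) = 33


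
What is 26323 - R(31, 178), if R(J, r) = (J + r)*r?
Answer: -10879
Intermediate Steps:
R(J, r) = r*(J + r)
26323 - R(31, 178) = 26323 - 178*(31 + 178) = 26323 - 178*209 = 26323 - 1*37202 = 26323 - 37202 = -10879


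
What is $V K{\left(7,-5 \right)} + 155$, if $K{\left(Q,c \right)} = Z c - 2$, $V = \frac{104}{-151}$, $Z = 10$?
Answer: $\frac{28813}{151} \approx 190.81$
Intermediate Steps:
$V = - \frac{104}{151}$ ($V = 104 \left(- \frac{1}{151}\right) = - \frac{104}{151} \approx -0.68874$)
$K{\left(Q,c \right)} = -2 + 10 c$ ($K{\left(Q,c \right)} = 10 c - 2 = -2 + 10 c$)
$V K{\left(7,-5 \right)} + 155 = - \frac{104 \left(-2 + 10 \left(-5\right)\right)}{151} + 155 = - \frac{104 \left(-2 - 50\right)}{151} + 155 = \left(- \frac{104}{151}\right) \left(-52\right) + 155 = \frac{5408}{151} + 155 = \frac{28813}{151}$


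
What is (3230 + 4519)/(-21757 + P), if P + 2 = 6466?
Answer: -189/373 ≈ -0.50670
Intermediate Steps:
P = 6464 (P = -2 + 6466 = 6464)
(3230 + 4519)/(-21757 + P) = (3230 + 4519)/(-21757 + 6464) = 7749/(-15293) = 7749*(-1/15293) = -189/373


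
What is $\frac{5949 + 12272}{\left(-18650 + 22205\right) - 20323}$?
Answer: $- \frac{18221}{16768} \approx -1.0867$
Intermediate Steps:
$\frac{5949 + 12272}{\left(-18650 + 22205\right) - 20323} = \frac{18221}{3555 - 20323} = \frac{18221}{-16768} = 18221 \left(- \frac{1}{16768}\right) = - \frac{18221}{16768}$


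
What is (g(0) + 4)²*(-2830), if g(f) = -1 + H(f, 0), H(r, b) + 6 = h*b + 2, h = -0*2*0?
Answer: -2830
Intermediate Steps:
h = 0 (h = -5*0*0 = 0*0 = 0)
H(r, b) = -4 (H(r, b) = -6 + (0*b + 2) = -6 + (0 + 2) = -6 + 2 = -4)
g(f) = -5 (g(f) = -1 - 4 = -5)
(g(0) + 4)²*(-2830) = (-5 + 4)²*(-2830) = (-1)²*(-2830) = 1*(-2830) = -2830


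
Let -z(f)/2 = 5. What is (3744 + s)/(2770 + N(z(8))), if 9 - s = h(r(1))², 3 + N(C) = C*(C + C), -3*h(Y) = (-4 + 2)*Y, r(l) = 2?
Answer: 33761/26703 ≈ 1.2643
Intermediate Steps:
h(Y) = 2*Y/3 (h(Y) = -(-4 + 2)*Y/3 = -(-2)*Y/3 = 2*Y/3)
z(f) = -10 (z(f) = -2*5 = -10)
N(C) = -3 + 2*C² (N(C) = -3 + C*(C + C) = -3 + C*(2*C) = -3 + 2*C²)
s = 65/9 (s = 9 - ((⅔)*2)² = 9 - (4/3)² = 9 - 1*16/9 = 9 - 16/9 = 65/9 ≈ 7.2222)
(3744 + s)/(2770 + N(z(8))) = (3744 + 65/9)/(2770 + (-3 + 2*(-10)²)) = 33761/(9*(2770 + (-3 + 2*100))) = 33761/(9*(2770 + (-3 + 200))) = 33761/(9*(2770 + 197)) = (33761/9)/2967 = (33761/9)*(1/2967) = 33761/26703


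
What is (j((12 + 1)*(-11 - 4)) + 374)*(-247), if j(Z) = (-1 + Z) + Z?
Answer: 4199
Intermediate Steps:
j(Z) = -1 + 2*Z
(j((12 + 1)*(-11 - 4)) + 374)*(-247) = ((-1 + 2*((12 + 1)*(-11 - 4))) + 374)*(-247) = ((-1 + 2*(13*(-15))) + 374)*(-247) = ((-1 + 2*(-195)) + 374)*(-247) = ((-1 - 390) + 374)*(-247) = (-391 + 374)*(-247) = -17*(-247) = 4199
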